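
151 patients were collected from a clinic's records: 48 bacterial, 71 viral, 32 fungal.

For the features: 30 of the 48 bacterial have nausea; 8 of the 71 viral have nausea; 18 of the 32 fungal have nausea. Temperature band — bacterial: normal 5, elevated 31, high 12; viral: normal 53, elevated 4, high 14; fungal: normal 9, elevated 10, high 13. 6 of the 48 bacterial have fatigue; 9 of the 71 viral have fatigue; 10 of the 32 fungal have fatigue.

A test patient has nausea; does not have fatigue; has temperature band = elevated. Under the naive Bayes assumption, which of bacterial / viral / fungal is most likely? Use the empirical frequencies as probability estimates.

bacterial: (48/151) × (30/48) × (31/48) × (42/48) ≈ 0.112272
viral: (71/151) × (8/71) × (4/71) × (62/71) ≈ 0.00260644
fungal: (32/151) × (18/32) × (10/32) × (22/32) ≈ 0.0256105
Highest score → bacterial.

bacterial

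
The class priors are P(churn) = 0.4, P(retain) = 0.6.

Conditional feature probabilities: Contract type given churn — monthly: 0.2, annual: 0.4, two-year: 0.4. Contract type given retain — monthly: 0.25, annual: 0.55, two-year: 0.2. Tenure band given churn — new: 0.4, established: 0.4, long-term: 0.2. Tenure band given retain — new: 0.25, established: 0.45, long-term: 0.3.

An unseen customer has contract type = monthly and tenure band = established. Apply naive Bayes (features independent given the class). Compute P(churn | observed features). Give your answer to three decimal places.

0.322

churn: 0.4 × 0.2 × 0.4 = 0.032
retain: 0.6 × 0.25 × 0.45 = 0.0675
P(churn | x) = 0.032 / 0.0995 ≈ 0.322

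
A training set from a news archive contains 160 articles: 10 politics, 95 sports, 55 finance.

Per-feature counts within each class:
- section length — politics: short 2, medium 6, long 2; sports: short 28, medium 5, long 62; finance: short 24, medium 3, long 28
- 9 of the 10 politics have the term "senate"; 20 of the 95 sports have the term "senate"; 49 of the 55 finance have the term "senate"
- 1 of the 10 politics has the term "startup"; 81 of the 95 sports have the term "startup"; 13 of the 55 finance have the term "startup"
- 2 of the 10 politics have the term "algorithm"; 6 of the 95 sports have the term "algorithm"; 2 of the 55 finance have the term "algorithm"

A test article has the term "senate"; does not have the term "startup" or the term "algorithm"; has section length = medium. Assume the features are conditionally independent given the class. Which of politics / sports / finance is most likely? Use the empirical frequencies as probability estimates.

politics

politics: (10/160) × (6/10) × (9/10) × (9/10) × (8/10) = 0.0243
sports: (95/160) × (5/95) × (20/95) × (14/95) × (89/95) ≈ 0.000908296
finance: (55/160) × (3/55) × (49/55) × (42/55) × (53/55) ≈ 0.0122923
Highest score → politics.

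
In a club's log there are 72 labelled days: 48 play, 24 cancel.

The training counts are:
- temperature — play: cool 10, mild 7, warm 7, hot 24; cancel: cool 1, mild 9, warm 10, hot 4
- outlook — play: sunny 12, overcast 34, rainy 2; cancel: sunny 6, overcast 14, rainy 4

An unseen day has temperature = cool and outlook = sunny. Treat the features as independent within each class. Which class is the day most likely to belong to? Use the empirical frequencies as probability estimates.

play: (48/72) × (10/48) × (12/48) ≈ 0.0347222
cancel: (24/72) × (1/24) × (6/24) ≈ 0.00347222
Highest score → play.

play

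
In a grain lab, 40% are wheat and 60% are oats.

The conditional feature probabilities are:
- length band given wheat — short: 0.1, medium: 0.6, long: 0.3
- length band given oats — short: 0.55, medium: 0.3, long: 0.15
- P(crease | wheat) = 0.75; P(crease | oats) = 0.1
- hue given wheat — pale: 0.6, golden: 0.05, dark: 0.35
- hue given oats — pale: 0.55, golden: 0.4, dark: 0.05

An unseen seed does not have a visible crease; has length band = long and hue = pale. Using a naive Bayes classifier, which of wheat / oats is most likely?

wheat: 0.4 × 0.3 × (1−0.75) × 0.6 = 0.018
oats: 0.6 × 0.15 × (1−0.1) × 0.55 = 0.04455
Highest score → oats.

oats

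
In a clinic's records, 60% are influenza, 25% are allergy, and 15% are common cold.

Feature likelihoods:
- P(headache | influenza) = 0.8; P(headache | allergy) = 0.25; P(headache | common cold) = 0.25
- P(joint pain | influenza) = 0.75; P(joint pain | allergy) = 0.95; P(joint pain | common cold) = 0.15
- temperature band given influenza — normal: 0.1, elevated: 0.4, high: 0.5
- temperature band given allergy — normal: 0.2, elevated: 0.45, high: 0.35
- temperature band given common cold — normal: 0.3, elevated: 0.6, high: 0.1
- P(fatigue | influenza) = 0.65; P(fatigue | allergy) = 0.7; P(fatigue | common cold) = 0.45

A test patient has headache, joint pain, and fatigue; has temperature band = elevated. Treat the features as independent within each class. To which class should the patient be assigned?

influenza

influenza: 0.6 × 0.8 × 0.75 × 0.4 × 0.65 = 0.0936
allergy: 0.25 × 0.25 × 0.95 × 0.45 × 0.7 = 0.018703125
common cold: 0.15 × 0.25 × 0.15 × 0.6 × 0.45 = 0.00151875
Highest score → influenza.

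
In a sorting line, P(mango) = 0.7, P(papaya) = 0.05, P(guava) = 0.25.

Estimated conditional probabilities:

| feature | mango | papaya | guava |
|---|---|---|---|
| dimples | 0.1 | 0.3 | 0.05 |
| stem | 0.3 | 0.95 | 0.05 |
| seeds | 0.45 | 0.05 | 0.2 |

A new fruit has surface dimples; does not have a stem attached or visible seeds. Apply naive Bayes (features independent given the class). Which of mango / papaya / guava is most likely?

mango: 0.7 × 0.1 × (1−0.3) × (1−0.45) = 0.02695
papaya: 0.05 × 0.3 × (1−0.95) × (1−0.05) = 0.0007125
guava: 0.25 × 0.05 × (1−0.05) × (1−0.2) = 0.0095
Highest score → mango.

mango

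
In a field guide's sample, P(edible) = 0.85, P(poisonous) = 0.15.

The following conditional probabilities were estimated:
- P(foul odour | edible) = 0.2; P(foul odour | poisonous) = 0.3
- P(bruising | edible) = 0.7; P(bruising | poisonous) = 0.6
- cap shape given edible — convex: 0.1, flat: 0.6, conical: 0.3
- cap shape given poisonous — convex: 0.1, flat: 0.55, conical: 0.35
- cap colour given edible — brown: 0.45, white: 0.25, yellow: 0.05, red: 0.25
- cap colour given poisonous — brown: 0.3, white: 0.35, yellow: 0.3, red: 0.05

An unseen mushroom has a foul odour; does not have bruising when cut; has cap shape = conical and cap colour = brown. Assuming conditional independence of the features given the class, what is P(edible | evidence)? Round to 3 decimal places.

0.785

edible: 0.85 × 0.2 × (1−0.7) × 0.3 × 0.45 = 0.006885
poisonous: 0.15 × 0.3 × (1−0.6) × 0.35 × 0.3 = 0.00189
P(edible | x) = 0.006885 / 0.008775 ≈ 0.785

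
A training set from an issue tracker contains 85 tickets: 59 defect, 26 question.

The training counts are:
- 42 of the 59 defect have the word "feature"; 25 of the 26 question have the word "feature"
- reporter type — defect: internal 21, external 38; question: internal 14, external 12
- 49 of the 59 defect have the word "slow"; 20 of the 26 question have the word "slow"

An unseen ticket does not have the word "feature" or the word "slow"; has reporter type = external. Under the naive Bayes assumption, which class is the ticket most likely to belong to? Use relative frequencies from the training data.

defect: (59/85) × (17/59) × (38/59) × (10/59) ≈ 0.0218328
question: (26/85) × (1/26) × (12/26) × (6/26) ≈ 0.00125305
Highest score → defect.

defect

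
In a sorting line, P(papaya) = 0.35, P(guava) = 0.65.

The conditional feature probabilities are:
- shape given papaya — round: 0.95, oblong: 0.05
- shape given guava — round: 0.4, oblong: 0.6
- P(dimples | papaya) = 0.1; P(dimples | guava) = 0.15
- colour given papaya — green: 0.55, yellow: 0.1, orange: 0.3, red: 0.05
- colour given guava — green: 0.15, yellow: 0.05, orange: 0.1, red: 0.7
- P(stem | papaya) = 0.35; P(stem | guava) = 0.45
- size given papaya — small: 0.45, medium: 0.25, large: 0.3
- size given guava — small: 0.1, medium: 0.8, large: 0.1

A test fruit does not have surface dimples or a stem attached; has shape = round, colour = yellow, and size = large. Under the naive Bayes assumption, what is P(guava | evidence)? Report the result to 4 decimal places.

papaya: 0.35 × 0.95 × (1−0.1) × 0.1 × (1−0.35) × 0.3 = 0.005835375
guava: 0.65 × 0.4 × (1−0.15) × 0.05 × (1−0.45) × 0.1 = 0.00060775
P(guava | x) = 0.00060775 / 0.006443125 ≈ 0.0943

0.0943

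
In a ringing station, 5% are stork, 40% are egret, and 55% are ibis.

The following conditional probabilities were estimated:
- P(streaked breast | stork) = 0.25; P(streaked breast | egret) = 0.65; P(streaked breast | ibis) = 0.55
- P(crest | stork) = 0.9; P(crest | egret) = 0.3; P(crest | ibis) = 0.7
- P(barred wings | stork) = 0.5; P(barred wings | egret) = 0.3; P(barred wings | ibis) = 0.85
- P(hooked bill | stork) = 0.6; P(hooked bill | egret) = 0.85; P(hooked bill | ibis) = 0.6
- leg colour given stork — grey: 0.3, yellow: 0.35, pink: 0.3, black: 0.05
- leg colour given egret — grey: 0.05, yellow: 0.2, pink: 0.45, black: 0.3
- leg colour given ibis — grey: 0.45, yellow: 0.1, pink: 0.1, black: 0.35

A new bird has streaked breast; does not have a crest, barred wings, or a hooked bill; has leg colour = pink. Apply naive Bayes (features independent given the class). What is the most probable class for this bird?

stork: 0.05 × 0.25 × (1−0.9) × (1−0.5) × (1−0.6) × 0.3 = 0.000075
egret: 0.4 × 0.65 × (1−0.3) × (1−0.3) × (1−0.85) × 0.45 = 0.0085995
ibis: 0.55 × 0.55 × (1−0.7) × (1−0.85) × (1−0.6) × 0.1 = 0.0005445
Highest score → egret.

egret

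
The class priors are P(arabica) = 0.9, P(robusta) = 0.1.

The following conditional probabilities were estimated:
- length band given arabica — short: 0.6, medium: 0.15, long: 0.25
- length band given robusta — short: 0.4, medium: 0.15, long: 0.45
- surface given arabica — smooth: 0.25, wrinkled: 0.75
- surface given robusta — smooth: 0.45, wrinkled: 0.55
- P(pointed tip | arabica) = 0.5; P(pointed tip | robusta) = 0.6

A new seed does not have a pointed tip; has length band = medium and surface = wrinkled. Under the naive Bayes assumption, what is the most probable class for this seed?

arabica

arabica: 0.9 × 0.15 × 0.75 × (1−0.5) = 0.050625
robusta: 0.1 × 0.15 × 0.55 × (1−0.6) = 0.0033
Highest score → arabica.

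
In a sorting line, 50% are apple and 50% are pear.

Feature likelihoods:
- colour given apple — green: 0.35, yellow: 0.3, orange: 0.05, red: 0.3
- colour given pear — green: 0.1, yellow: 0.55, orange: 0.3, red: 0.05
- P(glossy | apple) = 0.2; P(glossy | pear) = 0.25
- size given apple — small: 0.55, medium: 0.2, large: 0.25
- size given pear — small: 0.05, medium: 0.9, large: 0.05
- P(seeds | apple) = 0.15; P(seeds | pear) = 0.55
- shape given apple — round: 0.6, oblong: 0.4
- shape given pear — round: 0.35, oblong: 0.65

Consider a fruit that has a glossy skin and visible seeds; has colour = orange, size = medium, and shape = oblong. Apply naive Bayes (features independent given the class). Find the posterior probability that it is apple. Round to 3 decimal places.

0.005

apple: 0.5 × 0.05 × 0.2 × 0.2 × 0.15 × 0.4 = 0.00006
pear: 0.5 × 0.3 × 0.25 × 0.9 × 0.55 × 0.65 = 0.012065625
P(apple | x) = 0.00006 / 0.012125625 ≈ 0.005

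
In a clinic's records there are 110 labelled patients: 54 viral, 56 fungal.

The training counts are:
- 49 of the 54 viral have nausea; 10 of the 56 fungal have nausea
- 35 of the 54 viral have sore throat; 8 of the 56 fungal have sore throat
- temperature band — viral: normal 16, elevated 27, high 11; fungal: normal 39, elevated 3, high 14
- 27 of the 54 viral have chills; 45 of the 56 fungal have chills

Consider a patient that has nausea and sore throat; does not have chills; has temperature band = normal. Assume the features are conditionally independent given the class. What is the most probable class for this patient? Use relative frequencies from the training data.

viral: (54/110) × (49/54) × (35/54) × (16/54) × (27/54) ≈ 0.0427734
fungal: (56/110) × (10/56) × (8/56) × (39/56) × (11/56) ≈ 0.0017766
Highest score → viral.

viral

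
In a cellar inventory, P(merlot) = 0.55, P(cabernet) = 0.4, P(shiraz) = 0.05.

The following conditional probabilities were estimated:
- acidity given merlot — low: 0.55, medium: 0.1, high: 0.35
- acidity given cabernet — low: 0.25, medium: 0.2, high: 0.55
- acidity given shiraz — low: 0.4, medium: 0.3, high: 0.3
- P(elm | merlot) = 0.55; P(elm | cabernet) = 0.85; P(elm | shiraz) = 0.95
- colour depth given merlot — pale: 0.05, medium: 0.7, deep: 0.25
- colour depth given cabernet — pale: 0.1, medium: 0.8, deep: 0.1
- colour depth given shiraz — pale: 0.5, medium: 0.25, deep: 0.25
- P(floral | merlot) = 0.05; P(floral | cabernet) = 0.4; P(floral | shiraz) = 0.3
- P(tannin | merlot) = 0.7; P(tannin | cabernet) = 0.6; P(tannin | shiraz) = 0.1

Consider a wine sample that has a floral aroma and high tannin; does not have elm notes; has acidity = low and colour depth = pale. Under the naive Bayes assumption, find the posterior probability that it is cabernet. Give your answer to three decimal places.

0.587

merlot: 0.55 × 0.55 × (1−0.55) × 0.05 × 0.05 × 0.7 = 0.00023821875
cabernet: 0.4 × 0.25 × (1−0.85) × 0.1 × 0.4 × 0.6 = 0.00036
shiraz: 0.05 × 0.4 × (1−0.95) × 0.5 × 0.3 × 0.1 = 0.000015
P(cabernet | x) = 0.00036 / 0.00061321875 ≈ 0.587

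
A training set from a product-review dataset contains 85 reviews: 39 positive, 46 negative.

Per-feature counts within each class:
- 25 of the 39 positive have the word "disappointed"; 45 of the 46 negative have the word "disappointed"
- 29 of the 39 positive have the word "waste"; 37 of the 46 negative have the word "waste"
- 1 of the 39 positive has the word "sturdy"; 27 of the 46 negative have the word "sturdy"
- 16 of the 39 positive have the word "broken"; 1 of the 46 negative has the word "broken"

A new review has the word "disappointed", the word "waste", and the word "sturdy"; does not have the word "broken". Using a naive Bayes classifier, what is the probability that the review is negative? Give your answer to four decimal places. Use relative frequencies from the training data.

positive: (39/85) × (25/39) × (29/39) × (1/39) × (23/39) ≈ 0.00330714
negative: (46/85) × (45/46) × (37/46) × (27/46) × (45/46) ≈ 0.244511
P(negative | x) = 0.244511 / 0.24781814 ≈ 0.9867

0.9867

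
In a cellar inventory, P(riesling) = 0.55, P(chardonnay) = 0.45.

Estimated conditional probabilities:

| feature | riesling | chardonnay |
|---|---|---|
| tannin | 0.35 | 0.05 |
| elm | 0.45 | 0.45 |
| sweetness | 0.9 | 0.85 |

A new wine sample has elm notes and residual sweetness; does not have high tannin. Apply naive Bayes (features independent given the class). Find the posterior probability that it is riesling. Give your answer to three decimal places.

0.470

riesling: 0.55 × (1−0.35) × 0.45 × 0.9 = 0.1447875
chardonnay: 0.45 × (1−0.05) × 0.45 × 0.85 = 0.16351875
P(riesling | x) = 0.1447875 / 0.30830625 ≈ 0.470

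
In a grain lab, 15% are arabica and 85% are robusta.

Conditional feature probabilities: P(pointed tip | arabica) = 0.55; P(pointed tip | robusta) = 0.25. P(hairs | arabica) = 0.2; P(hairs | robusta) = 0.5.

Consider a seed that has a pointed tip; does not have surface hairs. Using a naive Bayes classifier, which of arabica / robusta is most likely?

arabica: 0.15 × 0.55 × (1−0.2) = 0.066
robusta: 0.85 × 0.25 × (1−0.5) = 0.10625
Highest score → robusta.

robusta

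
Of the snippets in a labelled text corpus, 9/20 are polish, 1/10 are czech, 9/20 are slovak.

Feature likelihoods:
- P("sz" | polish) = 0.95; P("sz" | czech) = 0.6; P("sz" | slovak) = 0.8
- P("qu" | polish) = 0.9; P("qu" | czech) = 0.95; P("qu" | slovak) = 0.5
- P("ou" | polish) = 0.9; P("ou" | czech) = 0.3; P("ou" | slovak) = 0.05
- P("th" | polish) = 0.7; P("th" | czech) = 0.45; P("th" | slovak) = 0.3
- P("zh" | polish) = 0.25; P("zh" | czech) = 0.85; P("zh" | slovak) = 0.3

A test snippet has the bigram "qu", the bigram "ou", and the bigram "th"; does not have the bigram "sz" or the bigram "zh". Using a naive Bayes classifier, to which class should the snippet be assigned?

polish

polish: 0.45 × (1−0.95) × 0.9 × 0.9 × 0.7 × (1−0.25) = 0.009568125
czech: 0.1 × (1−0.6) × 0.95 × 0.3 × 0.45 × (1−0.85) = 0.0007695
slovak: 0.45 × (1−0.8) × 0.5 × 0.05 × 0.3 × (1−0.3) = 0.0004725
Highest score → polish.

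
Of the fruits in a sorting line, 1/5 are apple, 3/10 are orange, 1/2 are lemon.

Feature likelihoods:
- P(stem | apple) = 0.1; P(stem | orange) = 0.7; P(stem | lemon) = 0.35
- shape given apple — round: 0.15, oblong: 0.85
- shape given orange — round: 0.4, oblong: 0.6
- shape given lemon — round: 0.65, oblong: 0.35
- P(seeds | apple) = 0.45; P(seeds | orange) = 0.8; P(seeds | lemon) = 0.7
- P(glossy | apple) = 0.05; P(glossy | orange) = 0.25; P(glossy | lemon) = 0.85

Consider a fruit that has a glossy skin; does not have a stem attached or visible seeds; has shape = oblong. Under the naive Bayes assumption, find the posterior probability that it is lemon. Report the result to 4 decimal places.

0.8077

apple: 0.2 × (1−0.1) × 0.85 × (1−0.45) × 0.05 = 0.0042075
orange: 0.3 × (1−0.7) × 0.6 × (1−0.8) × 0.25 = 0.0027
lemon: 0.5 × (1−0.35) × 0.35 × (1−0.7) × 0.85 = 0.02900625
P(lemon | x) = 0.02900625 / 0.03591375 ≈ 0.8077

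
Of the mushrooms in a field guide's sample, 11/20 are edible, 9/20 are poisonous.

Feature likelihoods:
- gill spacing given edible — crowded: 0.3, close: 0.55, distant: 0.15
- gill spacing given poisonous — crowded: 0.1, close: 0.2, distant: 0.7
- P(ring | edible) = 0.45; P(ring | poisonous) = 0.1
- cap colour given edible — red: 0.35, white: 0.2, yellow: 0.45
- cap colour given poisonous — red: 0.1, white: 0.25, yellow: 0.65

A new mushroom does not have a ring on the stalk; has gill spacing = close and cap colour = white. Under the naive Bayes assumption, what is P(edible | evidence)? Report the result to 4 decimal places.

0.6217

edible: 0.55 × 0.55 × (1−0.45) × 0.2 = 0.033275
poisonous: 0.45 × 0.2 × (1−0.1) × 0.25 = 0.02025
P(edible | x) = 0.033275 / 0.053525 ≈ 0.6217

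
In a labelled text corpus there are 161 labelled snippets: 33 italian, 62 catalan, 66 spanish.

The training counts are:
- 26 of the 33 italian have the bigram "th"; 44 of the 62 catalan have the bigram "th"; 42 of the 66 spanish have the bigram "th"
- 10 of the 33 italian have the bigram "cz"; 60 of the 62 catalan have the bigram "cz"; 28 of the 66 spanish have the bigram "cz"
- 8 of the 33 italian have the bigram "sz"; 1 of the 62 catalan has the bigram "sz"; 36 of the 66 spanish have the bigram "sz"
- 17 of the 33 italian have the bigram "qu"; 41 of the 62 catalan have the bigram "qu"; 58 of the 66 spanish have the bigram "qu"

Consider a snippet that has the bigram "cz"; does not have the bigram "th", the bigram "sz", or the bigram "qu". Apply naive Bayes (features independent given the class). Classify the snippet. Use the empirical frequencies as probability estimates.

catalan

italian: (33/161) × (7/33) × (10/33) × (25/33) × (16/33) ≈ 0.00483939
catalan: (62/161) × (18/62) × (60/62) × (61/62) × (21/62) ≈ 0.0360555
spanish: (66/161) × (24/66) × (28/66) × (30/66) × (8/66) ≈ 0.00348436
Highest score → catalan.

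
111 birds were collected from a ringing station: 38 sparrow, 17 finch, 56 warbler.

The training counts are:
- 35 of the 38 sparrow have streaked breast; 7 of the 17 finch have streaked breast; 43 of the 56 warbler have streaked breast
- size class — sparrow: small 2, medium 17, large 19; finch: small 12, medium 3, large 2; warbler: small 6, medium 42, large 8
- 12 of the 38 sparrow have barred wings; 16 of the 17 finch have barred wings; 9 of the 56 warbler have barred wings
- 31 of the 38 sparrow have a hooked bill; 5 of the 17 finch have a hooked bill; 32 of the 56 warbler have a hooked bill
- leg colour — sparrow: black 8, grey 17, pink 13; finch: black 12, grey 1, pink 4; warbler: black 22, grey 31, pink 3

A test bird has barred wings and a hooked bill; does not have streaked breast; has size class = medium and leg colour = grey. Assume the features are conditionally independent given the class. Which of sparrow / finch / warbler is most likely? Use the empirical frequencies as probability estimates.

warbler

sparrow: (38/111) × (3/38) × (17/38) × (12/38) × (31/38) × (17/38) ≈ 0.00139349
finch: (17/111) × (10/17) × (3/17) × (16/17) × (5/17) × (1/17) ≈ 0.000258876
warbler: (56/111) × (13/56) × (42/56) × (9/56) × (32/56) × (31/56) ≈ 0.00446552
Highest score → warbler.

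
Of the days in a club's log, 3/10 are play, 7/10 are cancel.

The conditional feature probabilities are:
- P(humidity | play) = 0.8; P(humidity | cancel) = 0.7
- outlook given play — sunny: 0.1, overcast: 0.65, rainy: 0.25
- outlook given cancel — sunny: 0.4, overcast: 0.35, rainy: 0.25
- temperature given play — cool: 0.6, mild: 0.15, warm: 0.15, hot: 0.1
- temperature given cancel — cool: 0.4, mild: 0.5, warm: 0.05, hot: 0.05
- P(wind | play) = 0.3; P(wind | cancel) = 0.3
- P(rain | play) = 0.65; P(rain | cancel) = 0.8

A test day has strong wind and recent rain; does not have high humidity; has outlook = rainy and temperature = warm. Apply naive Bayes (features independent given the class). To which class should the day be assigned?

play: 0.3 × (1−0.8) × 0.25 × 0.15 × 0.3 × 0.65 = 0.00043875
cancel: 0.7 × (1−0.7) × 0.25 × 0.05 × 0.3 × 0.8 = 0.00063
Highest score → cancel.

cancel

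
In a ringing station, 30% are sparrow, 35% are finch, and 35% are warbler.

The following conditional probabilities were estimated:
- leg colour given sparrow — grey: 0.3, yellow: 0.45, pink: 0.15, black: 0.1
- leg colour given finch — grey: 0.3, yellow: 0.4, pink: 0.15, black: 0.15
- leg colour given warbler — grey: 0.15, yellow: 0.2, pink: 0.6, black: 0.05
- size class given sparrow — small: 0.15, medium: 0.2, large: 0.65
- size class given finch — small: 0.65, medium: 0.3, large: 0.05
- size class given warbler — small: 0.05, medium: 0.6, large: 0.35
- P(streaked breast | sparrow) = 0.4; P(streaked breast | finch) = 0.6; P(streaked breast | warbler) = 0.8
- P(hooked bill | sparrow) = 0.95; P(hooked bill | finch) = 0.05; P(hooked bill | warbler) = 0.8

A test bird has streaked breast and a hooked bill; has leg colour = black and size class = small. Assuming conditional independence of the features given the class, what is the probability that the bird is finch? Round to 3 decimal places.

sparrow: 0.3 × 0.1 × 0.15 × 0.4 × 0.95 = 0.00171
finch: 0.35 × 0.15 × 0.65 × 0.6 × 0.05 = 0.00102375
warbler: 0.35 × 0.05 × 0.05 × 0.8 × 0.8 = 0.00056
P(finch | x) = 0.00102375 / 0.00329375 ≈ 0.311

0.311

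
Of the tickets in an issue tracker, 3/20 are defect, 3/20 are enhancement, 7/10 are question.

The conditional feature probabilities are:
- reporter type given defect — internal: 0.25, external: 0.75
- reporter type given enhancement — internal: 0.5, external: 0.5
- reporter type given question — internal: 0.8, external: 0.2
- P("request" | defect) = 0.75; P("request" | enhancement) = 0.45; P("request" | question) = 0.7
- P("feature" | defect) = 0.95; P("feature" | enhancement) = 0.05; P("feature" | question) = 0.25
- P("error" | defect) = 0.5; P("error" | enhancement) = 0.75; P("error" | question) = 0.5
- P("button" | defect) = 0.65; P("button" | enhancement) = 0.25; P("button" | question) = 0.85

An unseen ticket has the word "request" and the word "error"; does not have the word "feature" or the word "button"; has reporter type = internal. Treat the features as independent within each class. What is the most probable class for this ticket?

defect: 0.15 × 0.25 × 0.75 × (1−0.95) × 0.5 × (1−0.65) = 0.00024609375
enhancement: 0.15 × 0.5 × 0.45 × (1−0.05) × 0.75 × (1−0.25) = 0.01803515625
question: 0.7 × 0.8 × 0.7 × (1−0.25) × 0.5 × (1−0.85) = 0.02205
Highest score → question.

question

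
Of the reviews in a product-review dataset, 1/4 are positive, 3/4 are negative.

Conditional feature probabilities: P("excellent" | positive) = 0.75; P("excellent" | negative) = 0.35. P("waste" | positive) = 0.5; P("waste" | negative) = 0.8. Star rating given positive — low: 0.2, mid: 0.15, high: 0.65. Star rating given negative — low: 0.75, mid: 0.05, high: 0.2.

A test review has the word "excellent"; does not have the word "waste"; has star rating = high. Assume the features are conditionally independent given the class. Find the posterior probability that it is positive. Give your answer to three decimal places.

positive: 0.25 × 0.75 × (1−0.5) × 0.65 = 0.0609375
negative: 0.75 × 0.35 × (1−0.8) × 0.2 = 0.0105
P(positive | x) = 0.0609375 / 0.0714375 ≈ 0.853

0.853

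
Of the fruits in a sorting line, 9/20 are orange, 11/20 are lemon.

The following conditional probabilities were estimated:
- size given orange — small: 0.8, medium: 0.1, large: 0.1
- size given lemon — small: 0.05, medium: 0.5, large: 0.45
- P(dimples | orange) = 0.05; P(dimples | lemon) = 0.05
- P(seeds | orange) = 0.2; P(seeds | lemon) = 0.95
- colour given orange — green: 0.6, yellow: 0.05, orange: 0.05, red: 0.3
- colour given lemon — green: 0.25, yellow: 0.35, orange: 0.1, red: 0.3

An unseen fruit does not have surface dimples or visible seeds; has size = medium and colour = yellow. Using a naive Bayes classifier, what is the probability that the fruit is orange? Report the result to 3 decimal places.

orange: 0.45 × 0.1 × (1−0.05) × (1−0.2) × 0.05 = 0.00171
lemon: 0.55 × 0.5 × (1−0.05) × (1−0.95) × 0.35 = 0.004571875
P(orange | x) = 0.00171 / 0.006281875 ≈ 0.272

0.272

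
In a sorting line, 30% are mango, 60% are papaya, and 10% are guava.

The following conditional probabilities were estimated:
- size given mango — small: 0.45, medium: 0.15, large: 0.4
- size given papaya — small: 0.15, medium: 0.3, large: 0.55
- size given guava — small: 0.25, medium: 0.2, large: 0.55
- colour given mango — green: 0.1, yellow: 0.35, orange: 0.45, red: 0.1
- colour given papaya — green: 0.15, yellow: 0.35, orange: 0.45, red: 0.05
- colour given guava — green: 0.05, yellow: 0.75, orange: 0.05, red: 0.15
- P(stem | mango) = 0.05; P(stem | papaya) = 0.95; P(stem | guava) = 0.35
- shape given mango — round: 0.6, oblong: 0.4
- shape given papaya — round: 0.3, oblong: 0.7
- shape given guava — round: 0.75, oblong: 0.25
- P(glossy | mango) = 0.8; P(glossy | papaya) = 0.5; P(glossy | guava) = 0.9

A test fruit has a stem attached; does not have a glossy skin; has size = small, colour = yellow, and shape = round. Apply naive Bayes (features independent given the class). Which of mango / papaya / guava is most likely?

papaya

mango: 0.3 × 0.45 × 0.35 × 0.05 × 0.6 × (1−0.8) = 0.0002835
papaya: 0.6 × 0.15 × 0.35 × 0.95 × 0.3 × (1−0.5) = 0.00448875
guava: 0.1 × 0.25 × 0.75 × 0.35 × 0.75 × (1−0.9) = 0.0004921875
Highest score → papaya.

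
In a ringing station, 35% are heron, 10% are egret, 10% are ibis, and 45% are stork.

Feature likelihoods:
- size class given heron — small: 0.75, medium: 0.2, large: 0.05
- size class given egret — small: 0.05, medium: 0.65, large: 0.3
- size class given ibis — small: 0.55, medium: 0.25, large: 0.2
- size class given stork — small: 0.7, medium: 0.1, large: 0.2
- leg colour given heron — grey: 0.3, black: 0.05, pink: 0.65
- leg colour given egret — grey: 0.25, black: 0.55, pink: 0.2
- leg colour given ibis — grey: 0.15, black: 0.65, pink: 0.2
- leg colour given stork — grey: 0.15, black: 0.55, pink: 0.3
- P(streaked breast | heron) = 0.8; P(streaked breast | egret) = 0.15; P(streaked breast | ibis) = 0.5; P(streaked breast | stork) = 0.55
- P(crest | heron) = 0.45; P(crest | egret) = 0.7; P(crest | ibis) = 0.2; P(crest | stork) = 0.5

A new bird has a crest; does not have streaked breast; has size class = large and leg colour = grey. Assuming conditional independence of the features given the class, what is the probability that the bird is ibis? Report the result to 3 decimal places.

0.036

heron: 0.35 × 0.05 × 0.3 × (1−0.8) × 0.45 = 0.0004725
egret: 0.1 × 0.3 × 0.25 × (1−0.15) × 0.7 = 0.0044625
ibis: 0.1 × 0.2 × 0.15 × (1−0.5) × 0.2 = 0.0003
stork: 0.45 × 0.2 × 0.15 × (1−0.55) × 0.5 = 0.0030375
P(ibis | x) = 0.0003 / 0.0082725 ≈ 0.036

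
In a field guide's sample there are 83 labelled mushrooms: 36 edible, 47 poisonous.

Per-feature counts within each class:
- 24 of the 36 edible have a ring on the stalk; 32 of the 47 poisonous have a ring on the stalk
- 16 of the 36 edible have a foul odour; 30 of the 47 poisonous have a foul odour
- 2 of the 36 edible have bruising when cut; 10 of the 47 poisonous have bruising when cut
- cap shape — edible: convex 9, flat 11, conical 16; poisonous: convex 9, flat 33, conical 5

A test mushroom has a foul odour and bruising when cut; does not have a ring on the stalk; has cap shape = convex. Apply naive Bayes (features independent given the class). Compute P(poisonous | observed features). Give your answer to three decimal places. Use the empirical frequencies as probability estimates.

edible: (36/83) × (12/36) × (16/36) × (2/36) × (9/36) ≈ 0.000892459
poisonous: (47/83) × (15/47) × (30/47) × (10/47) × (9/47) ≈ 0.00469984
P(poisonous | x) = 0.00469984 / 0.005592299 ≈ 0.840

0.840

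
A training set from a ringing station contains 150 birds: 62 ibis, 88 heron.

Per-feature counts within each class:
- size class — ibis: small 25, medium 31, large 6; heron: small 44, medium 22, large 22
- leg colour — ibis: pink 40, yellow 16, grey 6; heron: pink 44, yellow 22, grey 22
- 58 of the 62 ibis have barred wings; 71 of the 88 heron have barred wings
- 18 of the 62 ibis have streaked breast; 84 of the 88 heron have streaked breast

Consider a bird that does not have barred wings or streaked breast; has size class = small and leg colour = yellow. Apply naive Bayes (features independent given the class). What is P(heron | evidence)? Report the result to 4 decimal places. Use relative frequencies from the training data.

0.2464

ibis: (62/150) × (25/62) × (16/62) × (4/62) × (44/62) ≈ 0.00196927
heron: (88/150) × (44/88) × (22/88) × (17/88) × (4/88) ≈ 0.000643939
P(heron | x) = 0.000643939 / 0.002613209 ≈ 0.2464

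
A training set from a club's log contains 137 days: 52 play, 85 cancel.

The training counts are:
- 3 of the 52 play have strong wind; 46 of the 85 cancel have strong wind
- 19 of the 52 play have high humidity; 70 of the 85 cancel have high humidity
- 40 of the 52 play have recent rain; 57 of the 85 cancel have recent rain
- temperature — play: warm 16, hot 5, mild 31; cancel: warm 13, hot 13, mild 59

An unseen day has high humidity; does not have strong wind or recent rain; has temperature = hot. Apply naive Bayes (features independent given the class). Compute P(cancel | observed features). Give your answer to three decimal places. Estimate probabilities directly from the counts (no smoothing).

play: (52/137) × (49/52) × (19/52) × (12/52) × (5/52) ≈ 0.00289982
cancel: (85/137) × (39/85) × (70/85) × (28/85) × (13/85) ≈ 0.011811
P(cancel | x) = 0.011811 / 0.01471082 ≈ 0.803

0.803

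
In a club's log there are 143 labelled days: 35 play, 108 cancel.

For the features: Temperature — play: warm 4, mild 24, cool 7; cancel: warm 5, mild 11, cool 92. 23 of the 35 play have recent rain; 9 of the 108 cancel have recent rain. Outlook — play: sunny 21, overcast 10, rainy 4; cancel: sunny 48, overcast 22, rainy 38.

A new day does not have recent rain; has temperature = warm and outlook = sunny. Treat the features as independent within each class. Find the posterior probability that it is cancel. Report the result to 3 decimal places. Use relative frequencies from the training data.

0.712

play: (35/143) × (4/35) × (12/35) × (21/35) ≈ 0.00575425
cancel: (108/143) × (5/108) × (99/108) × (48/108) ≈ 0.014245
P(cancel | x) = 0.014245 / 0.01999925 ≈ 0.712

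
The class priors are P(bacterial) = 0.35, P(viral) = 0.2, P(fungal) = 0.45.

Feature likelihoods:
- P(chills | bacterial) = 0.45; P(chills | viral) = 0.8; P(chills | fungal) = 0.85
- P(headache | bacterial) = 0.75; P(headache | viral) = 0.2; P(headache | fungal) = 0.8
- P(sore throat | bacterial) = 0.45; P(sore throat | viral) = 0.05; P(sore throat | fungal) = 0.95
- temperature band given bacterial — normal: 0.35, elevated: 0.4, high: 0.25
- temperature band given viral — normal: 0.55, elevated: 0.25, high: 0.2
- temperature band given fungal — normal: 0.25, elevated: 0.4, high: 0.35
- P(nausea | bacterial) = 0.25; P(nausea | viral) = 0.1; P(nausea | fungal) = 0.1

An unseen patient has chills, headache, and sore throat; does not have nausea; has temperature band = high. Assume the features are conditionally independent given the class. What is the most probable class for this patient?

bacterial: 0.35 × 0.45 × 0.75 × 0.45 × 0.25 × (1−0.25) = 0.009966796875
viral: 0.2 × 0.8 × 0.2 × 0.05 × 0.2 × (1−0.1) = 0.000288
fungal: 0.45 × 0.85 × 0.8 × 0.95 × 0.35 × (1−0.1) = 0.0915705
Highest score → fungal.

fungal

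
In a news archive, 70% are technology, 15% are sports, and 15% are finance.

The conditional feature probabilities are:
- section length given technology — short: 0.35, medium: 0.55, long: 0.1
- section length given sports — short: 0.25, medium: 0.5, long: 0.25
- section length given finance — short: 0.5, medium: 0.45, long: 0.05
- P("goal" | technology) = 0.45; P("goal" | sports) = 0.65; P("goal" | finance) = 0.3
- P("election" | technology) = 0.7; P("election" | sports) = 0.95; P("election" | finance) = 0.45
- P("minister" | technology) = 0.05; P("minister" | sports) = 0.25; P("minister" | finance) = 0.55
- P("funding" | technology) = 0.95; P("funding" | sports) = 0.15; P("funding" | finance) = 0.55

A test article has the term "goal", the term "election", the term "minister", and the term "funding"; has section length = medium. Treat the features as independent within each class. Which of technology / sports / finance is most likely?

technology: 0.7 × 0.55 × 0.45 × 0.7 × 0.05 × 0.95 = 0.0057605625
sports: 0.15 × 0.5 × 0.65 × 0.95 × 0.25 × 0.15 = 0.00173671875
finance: 0.15 × 0.45 × 0.3 × 0.45 × 0.55 × 0.55 = 0.00275653125
Highest score → technology.

technology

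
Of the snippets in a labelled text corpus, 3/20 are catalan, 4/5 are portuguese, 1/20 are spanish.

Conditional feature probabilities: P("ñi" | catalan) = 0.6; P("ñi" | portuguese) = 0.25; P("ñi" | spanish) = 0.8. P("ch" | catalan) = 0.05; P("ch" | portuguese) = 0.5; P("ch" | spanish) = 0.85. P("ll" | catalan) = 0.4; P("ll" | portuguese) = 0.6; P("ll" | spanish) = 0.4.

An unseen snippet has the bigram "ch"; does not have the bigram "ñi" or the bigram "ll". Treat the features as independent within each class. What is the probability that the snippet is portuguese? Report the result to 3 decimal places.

catalan: 0.15 × (1−0.6) × 0.05 × (1−0.4) = 0.0018
portuguese: 0.8 × (1−0.25) × 0.5 × (1−0.6) = 0.12
spanish: 0.05 × (1−0.8) × 0.85 × (1−0.4) = 0.0051
P(portuguese | x) = 0.12 / 0.1269 ≈ 0.946

0.946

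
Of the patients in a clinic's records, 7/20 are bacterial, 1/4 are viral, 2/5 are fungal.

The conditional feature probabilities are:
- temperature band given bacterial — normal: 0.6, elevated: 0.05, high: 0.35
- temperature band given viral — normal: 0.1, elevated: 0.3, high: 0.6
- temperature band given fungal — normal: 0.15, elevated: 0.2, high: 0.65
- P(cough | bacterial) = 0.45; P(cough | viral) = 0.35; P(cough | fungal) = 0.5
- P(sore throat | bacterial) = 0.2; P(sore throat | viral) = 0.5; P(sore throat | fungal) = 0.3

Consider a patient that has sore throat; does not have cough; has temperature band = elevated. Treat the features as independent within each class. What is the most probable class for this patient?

bacterial: 0.35 × 0.05 × (1−0.45) × 0.2 = 0.001925
viral: 0.25 × 0.3 × (1−0.35) × 0.5 = 0.024375
fungal: 0.4 × 0.2 × (1−0.5) × 0.3 = 0.012
Highest score → viral.

viral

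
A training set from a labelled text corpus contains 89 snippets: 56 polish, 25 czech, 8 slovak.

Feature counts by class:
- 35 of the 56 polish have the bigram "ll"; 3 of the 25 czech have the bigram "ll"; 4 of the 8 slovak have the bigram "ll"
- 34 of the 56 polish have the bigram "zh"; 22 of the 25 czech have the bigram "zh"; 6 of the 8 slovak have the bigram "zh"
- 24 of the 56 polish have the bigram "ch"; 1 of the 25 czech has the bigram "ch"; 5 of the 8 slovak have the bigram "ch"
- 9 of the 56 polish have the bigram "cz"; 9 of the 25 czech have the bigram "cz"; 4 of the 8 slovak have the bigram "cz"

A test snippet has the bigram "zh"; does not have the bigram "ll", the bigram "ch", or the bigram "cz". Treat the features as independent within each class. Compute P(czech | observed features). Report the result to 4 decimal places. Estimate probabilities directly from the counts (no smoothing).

polish: (56/89) × (21/56) × (34/56) × (32/56) × (47/56) ≈ 0.0687056
czech: (25/89) × (22/25) × (22/25) × (24/25) × (16/25) ≈ 0.133649
slovak: (8/89) × (4/8) × (6/8) × (3/8) × (4/8) ≈ 0.00632022
P(czech | x) = 0.133649 / 0.20867482 ≈ 0.6405

0.6405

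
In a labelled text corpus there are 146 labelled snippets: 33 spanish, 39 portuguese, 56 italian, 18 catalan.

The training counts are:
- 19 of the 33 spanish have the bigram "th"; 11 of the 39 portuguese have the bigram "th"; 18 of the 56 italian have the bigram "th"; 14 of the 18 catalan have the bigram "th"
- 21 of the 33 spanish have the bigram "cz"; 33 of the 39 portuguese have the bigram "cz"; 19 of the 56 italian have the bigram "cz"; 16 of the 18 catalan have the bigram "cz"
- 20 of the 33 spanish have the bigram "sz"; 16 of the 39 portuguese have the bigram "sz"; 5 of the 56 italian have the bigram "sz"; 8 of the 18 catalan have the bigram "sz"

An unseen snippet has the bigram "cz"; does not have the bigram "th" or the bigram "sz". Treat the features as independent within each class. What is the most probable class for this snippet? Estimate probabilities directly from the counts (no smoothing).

portuguese

spanish: (33/146) × (14/33) × (21/33) × (13/33) ≈ 0.0240386
portuguese: (39/146) × (28/39) × (33/39) × (23/39) ≈ 0.0957013
italian: (56/146) × (38/56) × (19/56) × (51/56) ≈ 0.0804227
catalan: (18/146) × (4/18) × (16/18) × (10/18) ≈ 0.0135295
Highest score → portuguese.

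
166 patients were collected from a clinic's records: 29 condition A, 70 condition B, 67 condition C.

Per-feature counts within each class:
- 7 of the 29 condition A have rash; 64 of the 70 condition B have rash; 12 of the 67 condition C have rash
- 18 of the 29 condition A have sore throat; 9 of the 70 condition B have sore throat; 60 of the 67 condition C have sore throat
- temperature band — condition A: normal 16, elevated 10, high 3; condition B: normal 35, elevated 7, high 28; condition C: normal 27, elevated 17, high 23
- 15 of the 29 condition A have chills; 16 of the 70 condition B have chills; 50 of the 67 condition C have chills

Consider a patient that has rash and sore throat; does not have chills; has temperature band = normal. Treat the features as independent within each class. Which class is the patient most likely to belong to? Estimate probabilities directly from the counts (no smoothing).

condition B

condition A: (29/166) × (7/29) × (18/29) × (16/29) × (14/29) ≈ 0.00697134
condition B: (70/166) × (64/70) × (9/70) × (35/70) × (54/70) ≈ 0.0191197
condition C: (67/166) × (12/67) × (60/67) × (27/67) × (17/67) ≈ 0.00661931
Highest score → condition B.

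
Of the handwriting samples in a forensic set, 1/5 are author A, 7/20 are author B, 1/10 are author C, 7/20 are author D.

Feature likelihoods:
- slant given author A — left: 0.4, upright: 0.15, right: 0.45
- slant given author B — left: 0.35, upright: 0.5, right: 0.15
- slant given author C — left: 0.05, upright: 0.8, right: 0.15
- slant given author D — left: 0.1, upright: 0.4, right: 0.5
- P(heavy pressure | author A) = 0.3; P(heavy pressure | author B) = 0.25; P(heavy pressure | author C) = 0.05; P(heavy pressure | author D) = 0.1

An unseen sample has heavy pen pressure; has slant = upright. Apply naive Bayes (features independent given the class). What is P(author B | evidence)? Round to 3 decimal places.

author A: 0.2 × 0.15 × 0.3 = 0.009
author B: 0.35 × 0.5 × 0.25 = 0.04375
author C: 0.1 × 0.8 × 0.05 = 0.004
author D: 0.35 × 0.4 × 0.1 = 0.014
P(author B | x) = 0.04375 / 0.07075 ≈ 0.618

0.618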